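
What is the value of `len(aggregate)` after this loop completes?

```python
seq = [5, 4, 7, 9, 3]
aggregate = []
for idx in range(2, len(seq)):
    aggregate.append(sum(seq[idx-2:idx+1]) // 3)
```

Number of 3-element averages
`aggregate` takes the values: [] → [5] → [5, 6] → [5, 6, 6]
So `len(aggregate)` = 3

Answer: 3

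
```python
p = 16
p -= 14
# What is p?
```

Trace:
`p = 16` → p = 16
`p -= 14` → p = 2
So p = 2

Answer: 2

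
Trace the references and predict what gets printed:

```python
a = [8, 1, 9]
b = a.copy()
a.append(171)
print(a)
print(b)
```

Key concept: list.copy() creates independent copy.
Step by step:
`a = [8, 1, 9]` → a = [8, 1, 9]
`b = a.copy()` → b = [8, 1, 9]
`a.append(171)` → a = [8, 1, 9, 171]
`print(a)` → prints [8, 1, 9, 171]
`print(b)` → prints [8, 1, 9]

Answer:
[8, 1, 9, 171]
[8, 1, 9]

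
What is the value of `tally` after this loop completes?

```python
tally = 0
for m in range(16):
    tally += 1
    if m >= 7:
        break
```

Loop breaks when m reaches 7, tally is 8
`tally` takes the values: 0 → 1 → 2 → 3 → 4 → 5 → 6 → 7 → 8

Answer: 8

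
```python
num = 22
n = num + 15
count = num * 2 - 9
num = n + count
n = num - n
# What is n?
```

Trace:
`num = 22` → num = 22
`n = num + 15` → n = 37
`count = num * 2 - 9` → count = 35
`num = n + count` → num = 72
`n = num - n` → n = 35
So n = 35

Answer: 35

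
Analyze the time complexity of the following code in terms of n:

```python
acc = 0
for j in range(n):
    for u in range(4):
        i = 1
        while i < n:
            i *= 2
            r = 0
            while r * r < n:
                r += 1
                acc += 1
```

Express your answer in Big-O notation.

Each loop level contributes: n × 1 × log n × √n. Multiplying the contributions gives O(n√n log n).

Answer: O(n√n log n)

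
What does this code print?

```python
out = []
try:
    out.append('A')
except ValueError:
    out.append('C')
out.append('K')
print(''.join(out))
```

Execution trace: 'A' (try body, no exception) → 'K' (after the try/except). Output: AK

Answer: AK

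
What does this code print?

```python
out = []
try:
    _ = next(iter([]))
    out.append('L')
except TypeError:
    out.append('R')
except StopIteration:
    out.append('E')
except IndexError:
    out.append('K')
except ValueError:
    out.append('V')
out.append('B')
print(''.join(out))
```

Execution trace: 'E' (except StopIteration) → 'B' (after the try/except). Output: EB

Answer: EB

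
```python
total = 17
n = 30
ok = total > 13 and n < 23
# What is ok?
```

Trace:
`total = 17` → total = 17
`n = 30` → n = 30
`ok = total > 13 and n < 23` → ok = False
So ok = False

Answer: False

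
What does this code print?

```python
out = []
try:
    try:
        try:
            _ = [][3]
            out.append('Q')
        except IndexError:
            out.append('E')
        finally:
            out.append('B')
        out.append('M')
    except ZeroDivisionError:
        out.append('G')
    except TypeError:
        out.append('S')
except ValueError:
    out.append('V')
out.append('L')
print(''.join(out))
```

Execution trace: 'E' (inner except IndexError) → 'B' (inner finally) → 'M' (try body, no exception) → 'L' (after the try/except). Output: EBML

Answer: EBML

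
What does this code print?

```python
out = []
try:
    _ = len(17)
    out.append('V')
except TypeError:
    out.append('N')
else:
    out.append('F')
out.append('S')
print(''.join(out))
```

Execution trace: 'N' (except TypeError) → 'S' (after the try/except). Output: NS

Answer: NS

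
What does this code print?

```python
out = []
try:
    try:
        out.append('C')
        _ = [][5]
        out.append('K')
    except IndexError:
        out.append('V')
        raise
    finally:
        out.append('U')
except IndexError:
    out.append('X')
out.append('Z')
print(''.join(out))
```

Execution trace: 'C' (inner try body) → 'V' (inner except IndexError) → 'U' (inner finally) → 'X' (outer except IndexError) → 'Z' (after the try/except). Output: CVUXZ

Answer: CVUXZ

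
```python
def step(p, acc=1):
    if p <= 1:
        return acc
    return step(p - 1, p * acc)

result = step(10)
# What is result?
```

Accumulator trace (n, acc): (10, 1) -> (9, 10) -> (8, 90) -> (7, 720) -> (6, 5040) -> (5, 30240) -> (4, 151200) -> (3, 604800) -> (2, 1814400) -> (1, 3628800) -> return 3628800

Answer: 3628800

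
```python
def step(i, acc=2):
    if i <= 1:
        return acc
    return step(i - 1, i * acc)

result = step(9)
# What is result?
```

Accumulator trace (n, acc): (9, 2) -> (8, 18) -> (7, 144) -> (6, 1008) -> (5, 6048) -> (4, 30240) -> (3, 120960) -> (2, 362880) -> (1, 725760) -> return 725760

Answer: 725760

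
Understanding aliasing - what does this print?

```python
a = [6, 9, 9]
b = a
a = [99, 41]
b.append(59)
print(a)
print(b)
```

Key concept: rebinding vs mutation: a is rebound to a new list, b still points at the original.
Step by step:
`a = [6, 9, 9]` → a = [6, 9, 9]
`b = a` → b = [6, 9, 9] (same object as a)
`a = [99, 41]` → a = [99, 41]
`b.append(59)` → b = [6, 9, 9, 59]
`print(a)` → prints [99, 41]
`print(b)` → prints [6, 9, 9, 59]

Answer:
[99, 41]
[6, 9, 9, 59]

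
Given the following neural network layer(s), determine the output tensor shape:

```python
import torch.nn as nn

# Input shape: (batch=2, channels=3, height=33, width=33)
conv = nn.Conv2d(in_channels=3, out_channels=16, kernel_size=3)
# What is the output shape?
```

Input: (2, 3, 33, 33) -> Output: (2, 16, 31, 31)

Answer: (2, 16, 31, 31)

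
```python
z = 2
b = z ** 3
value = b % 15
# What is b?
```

Trace:
`z = 2` → z = 2
`b = z ** 3` → b = 8
`value = b % 15` → value = 8
So b = 8

Answer: 8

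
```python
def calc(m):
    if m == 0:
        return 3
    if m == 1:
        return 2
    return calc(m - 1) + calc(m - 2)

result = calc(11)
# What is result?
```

Build up from base cases: calc(0)=3, calc(1)=2, calc(2)=5, calc(3)=7, calc(4)=12, calc(5)=19, calc(6)=31, ..., calc(11)=343

Answer: 343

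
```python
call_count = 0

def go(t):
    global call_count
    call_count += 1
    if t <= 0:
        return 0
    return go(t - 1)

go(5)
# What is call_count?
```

Linear recursion stepping by 1: 6 calls from t=5 down to ≤0.

Answer: 6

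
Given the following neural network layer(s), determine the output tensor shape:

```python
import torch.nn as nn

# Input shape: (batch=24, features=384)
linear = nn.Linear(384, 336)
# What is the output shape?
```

Input: (24, 384) -> Output: (24, 336)

Answer: (24, 336)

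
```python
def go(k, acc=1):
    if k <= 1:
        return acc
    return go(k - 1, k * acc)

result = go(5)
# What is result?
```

Accumulator trace (n, acc): (5, 1) -> (4, 5) -> (3, 20) -> (2, 60) -> (1, 120) -> return 120

Answer: 120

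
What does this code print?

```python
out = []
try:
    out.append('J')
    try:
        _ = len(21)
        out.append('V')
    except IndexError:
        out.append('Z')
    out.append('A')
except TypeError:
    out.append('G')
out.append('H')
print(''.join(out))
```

Execution trace: 'J' (try body) → 'G' (except TypeError) → 'H' (after the try/except). Output: JGH

Answer: JGH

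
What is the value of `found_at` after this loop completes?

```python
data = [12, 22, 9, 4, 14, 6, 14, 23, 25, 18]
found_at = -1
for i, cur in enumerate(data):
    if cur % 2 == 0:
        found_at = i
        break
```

First even number index in [12, 22, 9, 4, 14, 6, 14, 23, 25, 18]
`found_at` takes the values: -1 → 0

Answer: 0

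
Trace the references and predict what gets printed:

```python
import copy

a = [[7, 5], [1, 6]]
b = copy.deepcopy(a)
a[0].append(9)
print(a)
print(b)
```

Key concept: deep copy is fully independent.
Step by step:
`a = [[7, 5], [1, 6]]` → a = [[7, 5], [1, 6]]
`b = copy.deepcopy(a)` → b = [[7, 5], [1, 6]]
`a[0].append(9)` → a = [[7, 5, 9], [1, 6]]
`print(a)` → prints [[7, 5, 9], [1, 6]]
`print(b)` → prints [[7, 5], [1, 6]]

Answer:
[[7, 5, 9], [1, 6]]
[[7, 5], [1, 6]]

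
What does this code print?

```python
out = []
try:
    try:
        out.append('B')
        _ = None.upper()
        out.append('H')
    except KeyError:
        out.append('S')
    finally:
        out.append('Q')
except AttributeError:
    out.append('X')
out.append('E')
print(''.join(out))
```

Execution trace: 'B' (try body) → 'Q' (finally) → 'X' (outer except AttributeError) → 'E' (after the try/except). Output: BQXE

Answer: BQXE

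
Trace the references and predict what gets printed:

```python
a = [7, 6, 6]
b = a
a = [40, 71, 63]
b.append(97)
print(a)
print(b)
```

Key concept: rebinding vs mutation: a is rebound to a new list, b still points at the original.
Step by step:
`a = [7, 6, 6]` → a = [7, 6, 6]
`b = a` → b = [7, 6, 6] (same object as a)
`a = [40, 71, 63]` → a = [40, 71, 63]
`b.append(97)` → b = [7, 6, 6, 97]
`print(a)` → prints [40, 71, 63]
`print(b)` → prints [7, 6, 6, 97]

Answer:
[40, 71, 63]
[7, 6, 6, 97]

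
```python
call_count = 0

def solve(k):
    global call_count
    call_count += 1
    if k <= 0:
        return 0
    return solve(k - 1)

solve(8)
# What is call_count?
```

Linear recursion stepping by 1: 9 calls from k=8 down to ≤0.

Answer: 9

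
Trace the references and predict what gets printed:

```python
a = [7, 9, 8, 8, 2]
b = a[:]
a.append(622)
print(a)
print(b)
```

Key concept: slice [:] creates copy.
Step by step:
`a = [7, 9, 8, 8, 2]` → a = [7, 9, 8, 8, 2]
`b = a[:]` → b = [7, 9, 8, 8, 2]
`a.append(622)` → a = [7, 9, 8, 8, 2, 622]
`print(a)` → prints [7, 9, 8, 8, 2, 622]
`print(b)` → prints [7, 9, 8, 8, 2]

Answer:
[7, 9, 8, 8, 2, 622]
[7, 9, 8, 8, 2]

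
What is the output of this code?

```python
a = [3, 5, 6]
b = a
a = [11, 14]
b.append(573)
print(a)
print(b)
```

Key concept: rebinding vs mutation: a is rebound to a new list, b still points at the original.
Step by step:
`a = [3, 5, 6]` → a = [3, 5, 6]
`b = a` → b = [3, 5, 6] (same object as a)
`a = [11, 14]` → a = [11, 14]
`b.append(573)` → b = [3, 5, 6, 573]
`print(a)` → prints [11, 14]
`print(b)` → prints [3, 5, 6, 573]

Answer:
[11, 14]
[3, 5, 6, 573]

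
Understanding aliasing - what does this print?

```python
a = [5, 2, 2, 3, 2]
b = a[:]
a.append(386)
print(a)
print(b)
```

Key concept: slice [:] creates copy.
Step by step:
`a = [5, 2, 2, 3, 2]` → a = [5, 2, 2, 3, 2]
`b = a[:]` → b = [5, 2, 2, 3, 2]
`a.append(386)` → a = [5, 2, 2, 3, 2, 386]
`print(a)` → prints [5, 2, 2, 3, 2, 386]
`print(b)` → prints [5, 2, 2, 3, 2]

Answer:
[5, 2, 2, 3, 2, 386]
[5, 2, 2, 3, 2]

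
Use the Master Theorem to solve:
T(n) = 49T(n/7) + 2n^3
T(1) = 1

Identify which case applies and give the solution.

a=49, b=7, f(n)=2n^3. log_7(49) = 2. Since c=3 > 2 and the regularity condition holds (49(n/7)^3 = (49/7^3)n^3 with 49/7^3 < 1), Case 3 applies: T(n) = Θ(f(n)) = O(n^3).

Answer: O(n^3) - Case 3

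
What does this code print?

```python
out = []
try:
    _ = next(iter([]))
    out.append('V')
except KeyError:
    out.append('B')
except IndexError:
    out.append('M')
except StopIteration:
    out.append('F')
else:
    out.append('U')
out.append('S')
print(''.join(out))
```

Execution trace: 'F' (except StopIteration) → 'S' (after the try/except). Output: FS

Answer: FS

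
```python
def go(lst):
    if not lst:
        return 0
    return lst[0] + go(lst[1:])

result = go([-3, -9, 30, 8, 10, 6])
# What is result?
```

(-3) + (-9) + 30 + 8 + 10 + 6 + 0 = 42

Answer: 42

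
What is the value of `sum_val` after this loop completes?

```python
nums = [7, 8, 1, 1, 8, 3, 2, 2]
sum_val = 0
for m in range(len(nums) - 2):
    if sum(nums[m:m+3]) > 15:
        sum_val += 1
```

Count windows with sum > 15
`sum_val` takes the values: 0 → 1

Answer: 1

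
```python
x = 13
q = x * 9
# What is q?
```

Trace:
`x = 13` → x = 13
`q = x * 9` → q = 117
So q = 117

Answer: 117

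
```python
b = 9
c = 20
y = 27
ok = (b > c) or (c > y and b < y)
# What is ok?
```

Trace:
`b = 9` → b = 9
`c = 20` → c = 20
`y = 27` → y = 27
`ok = (b > c) or (c > y and b < y)` → ok = False
So ok = False

Answer: False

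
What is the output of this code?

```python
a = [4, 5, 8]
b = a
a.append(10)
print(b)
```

Key concept: basic list aliasing.
Step by step:
`a = [4, 5, 8]` → a = [4, 5, 8]
`b = a` → b = [4, 5, 8] (same object as a)
`a.append(10)` → a = [4, 5, 8, 10] (same object as b); b = [4, 5, 8, 10] (same object as a)
`print(b)` → prints [4, 5, 8, 10]

Answer: [4, 5, 8, 10]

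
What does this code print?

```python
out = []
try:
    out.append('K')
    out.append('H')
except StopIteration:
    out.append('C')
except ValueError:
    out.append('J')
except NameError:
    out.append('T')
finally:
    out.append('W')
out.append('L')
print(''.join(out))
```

Execution trace: 'K' (try body) → 'H' (try body, no exception) → 'W' (finally) → 'L' (after the try/except). Output: KHWL

Answer: KHWL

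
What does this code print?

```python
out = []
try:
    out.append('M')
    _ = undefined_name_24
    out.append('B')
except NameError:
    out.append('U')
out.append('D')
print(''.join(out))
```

Execution trace: 'M' (try body) → 'U' (except NameError) → 'D' (after the try/except). Output: MUD

Answer: MUD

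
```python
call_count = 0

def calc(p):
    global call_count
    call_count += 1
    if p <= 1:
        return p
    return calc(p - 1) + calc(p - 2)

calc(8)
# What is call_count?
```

Calls(p) = 1 + Calls(p-1) + Calls(p-2); Calls(0)=Calls(1)=1. For p=8 this gives 67.

Answer: 67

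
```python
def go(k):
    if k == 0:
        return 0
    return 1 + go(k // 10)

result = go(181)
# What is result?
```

Count of digits of 181: 3

Answer: 3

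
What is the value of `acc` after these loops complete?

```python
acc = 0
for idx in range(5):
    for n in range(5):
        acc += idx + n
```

Sum of all idx+n for idx,n in 5x5
`acc` takes the values: 0 → 1 → 3 → 6 → 10 → 11 → 13 → 16 → 20 → 25 → 27 → 30 → 34 → 39 → 45 → 48 → 52 → 57 → 63 → 70 → 74 → 79 → 85 → 92 → 100

Answer: 100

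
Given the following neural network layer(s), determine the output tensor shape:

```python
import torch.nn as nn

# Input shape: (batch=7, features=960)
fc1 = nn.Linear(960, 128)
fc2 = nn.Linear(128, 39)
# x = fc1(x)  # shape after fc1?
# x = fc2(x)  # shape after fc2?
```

Input: (7, 960) -> after fc1: (7, 128) -> Output: (7, 39)

Answer: (7, 39)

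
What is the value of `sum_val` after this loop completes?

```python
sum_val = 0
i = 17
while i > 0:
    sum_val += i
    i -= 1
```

Sum 17 down to 1
`sum_val` takes the values: 0 → 17 → 33 → 48 → 62 → 75 → 87 → 98 → 108 → 117 → 125 → 132 → 138 → 143 → 147 → 150 → 152 → 153

Answer: 153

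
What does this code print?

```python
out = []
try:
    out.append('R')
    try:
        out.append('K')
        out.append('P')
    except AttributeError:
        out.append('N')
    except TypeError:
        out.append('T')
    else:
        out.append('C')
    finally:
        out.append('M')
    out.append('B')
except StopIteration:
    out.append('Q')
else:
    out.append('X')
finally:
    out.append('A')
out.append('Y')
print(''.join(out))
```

Execution trace: 'R' (try body) → 'K' (inner try body) → 'P' (inner try body, no exception) → 'C' (inner else) → 'M' (inner finally) → 'B' (try body, no exception) → 'X' (else) → 'A' (finally) → 'Y' (after the try/except). Output: RKPCMBXAY

Answer: RKPCMBXAY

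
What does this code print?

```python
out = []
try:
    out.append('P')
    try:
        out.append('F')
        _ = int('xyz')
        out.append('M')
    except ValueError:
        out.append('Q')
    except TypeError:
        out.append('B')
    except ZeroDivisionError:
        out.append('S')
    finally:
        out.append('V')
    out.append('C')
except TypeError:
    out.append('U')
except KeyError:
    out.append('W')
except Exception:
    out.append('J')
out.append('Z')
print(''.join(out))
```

Execution trace: 'P' (try body) → 'F' (inner try body) → 'Q' (inner except ValueError) → 'V' (inner finally) → 'C' (try body, no exception) → 'Z' (after the try/except). Output: PFQVCZ

Answer: PFQVCZ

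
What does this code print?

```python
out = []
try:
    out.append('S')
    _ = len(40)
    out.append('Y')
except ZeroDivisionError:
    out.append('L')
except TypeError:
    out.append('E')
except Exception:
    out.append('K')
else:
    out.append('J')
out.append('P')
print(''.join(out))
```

Execution trace: 'S' (try body) → 'E' (except TypeError) → 'P' (after the try/except). Output: SEP

Answer: SEP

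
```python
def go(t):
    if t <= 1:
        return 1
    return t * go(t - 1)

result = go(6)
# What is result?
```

go(6) = 6 * 5 * 4 * 3 * 2 * 1 = 720

Answer: 720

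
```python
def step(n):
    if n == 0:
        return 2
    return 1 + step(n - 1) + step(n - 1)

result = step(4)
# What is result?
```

step(n) = 1 + 2·step(n-1), step(0)=2. Closed form: (2+1)·2^4 - 1 = 47.

Answer: 47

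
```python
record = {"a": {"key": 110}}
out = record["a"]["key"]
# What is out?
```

Trace:
`record = {"a": {"key": 110}}` → record = {'a': {'key': 110}}
`out = record["a"]["key"]` → out = 110
So out = 110

Answer: 110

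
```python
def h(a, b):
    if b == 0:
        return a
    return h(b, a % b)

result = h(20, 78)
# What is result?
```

h(20, 78) -> h(78, 20) -> h(20, 18) -> h(18, 2) -> h(2, 0) -> 2

Answer: 2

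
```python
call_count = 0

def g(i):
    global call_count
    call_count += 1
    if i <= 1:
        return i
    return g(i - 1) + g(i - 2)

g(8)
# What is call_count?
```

Calls(i) = 1 + Calls(i-1) + Calls(i-2); Calls(0)=Calls(1)=1. For i=8 this gives 67.

Answer: 67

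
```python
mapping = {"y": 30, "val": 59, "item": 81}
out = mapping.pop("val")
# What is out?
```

Trace:
`mapping = {"y": 30, "val": 59, "item": 81}` → mapping = {'y': 30, 'val': 59, 'item': 81}
`out = mapping.pop("val")` → mapping = {'y': 30, 'item': 81}; out = 59
So out = 59

Answer: 59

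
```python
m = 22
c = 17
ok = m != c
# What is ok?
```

Trace:
`m = 22` → m = 22
`c = 17` → c = 17
`ok = m != c` → ok = True
So ok = True

Answer: True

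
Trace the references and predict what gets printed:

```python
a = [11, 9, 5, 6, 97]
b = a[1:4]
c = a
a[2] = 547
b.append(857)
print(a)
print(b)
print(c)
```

Key concept: slice vs alias.
Step by step:
`a = [11, 9, 5, 6, 97]` → a = [11, 9, 5, 6, 97]
`b = a[1:4]` → b = [9, 5, 6]
`c = a` → c = [11, 9, 5, 6, 97] (same object as a)
`a[2] = 547` → a = [11, 9, 547, 6, 97] (same object as c); c = [11, 9, 547, 6, 97] (same object as a)
`b.append(857)` → b = [9, 5, 6, 857]
`print(a)` → prints [11, 9, 547, 6, 97]
`print(b)` → prints [9, 5, 6, 857]
`print(c)` → prints [11, 9, 547, 6, 97]

Answer:
[11, 9, 547, 6, 97]
[9, 5, 6, 857]
[11, 9, 547, 6, 97]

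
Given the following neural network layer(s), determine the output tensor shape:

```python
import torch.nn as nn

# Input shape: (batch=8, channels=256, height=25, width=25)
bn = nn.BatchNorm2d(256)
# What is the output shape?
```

Input: (8, 256, 25, 25) -> Output: (8, 256, 25, 25)

Answer: (8, 256, 25, 25)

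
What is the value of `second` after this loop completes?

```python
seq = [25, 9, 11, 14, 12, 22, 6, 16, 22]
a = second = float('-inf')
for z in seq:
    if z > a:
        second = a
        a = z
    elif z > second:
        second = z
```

Second largest (with repeats) in [25, 9, 11, 14, 12, 22, 6, 16, 22]
`second` takes the values: -inf → 9 → 11 → 14 → 22

Answer: 22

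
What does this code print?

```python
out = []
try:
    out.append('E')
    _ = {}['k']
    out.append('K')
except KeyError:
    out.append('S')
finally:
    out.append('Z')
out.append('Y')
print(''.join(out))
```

Execution trace: 'E' (try body) → 'S' (except KeyError) → 'Z' (finally) → 'Y' (after the try/except). Output: ESZY

Answer: ESZY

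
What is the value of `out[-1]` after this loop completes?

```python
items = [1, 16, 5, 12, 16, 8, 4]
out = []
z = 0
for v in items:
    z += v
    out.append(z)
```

Cumulative sum ends at 62
`out` takes the values: [] → [1] → [1, 17] → [1, 17, 22] → [1, 17, 22, 34] → [1, 17, 22, 34, 50] → [1, 17, 22, 34, 50, 58] → [1, 17, 22, 34, 50, 58, 62]
So `out[-1]` = 62

Answer: 62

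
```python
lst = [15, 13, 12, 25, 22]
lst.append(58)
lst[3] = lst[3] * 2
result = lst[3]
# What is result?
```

Trace:
`lst = [15, 13, 12, 25, 22]` → lst = [15, 13, 12, 25, 22]
`lst.append(58)` → lst = [15, 13, 12, 25, 22, 58]
`lst[3] = lst[3] * 2` → lst = [15, 13, 12, 50, 22, 58]
`result = lst[3]` → result = 50
So result = 50

Answer: 50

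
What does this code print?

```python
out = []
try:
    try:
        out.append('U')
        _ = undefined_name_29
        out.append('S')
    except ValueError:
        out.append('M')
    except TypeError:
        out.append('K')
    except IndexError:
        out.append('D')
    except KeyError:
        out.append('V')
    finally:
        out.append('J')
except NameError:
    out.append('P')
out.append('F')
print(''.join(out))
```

Execution trace: 'U' (try body) → 'J' (finally) → 'P' (outer except NameError) → 'F' (after the try/except). Output: UJPF

Answer: UJPF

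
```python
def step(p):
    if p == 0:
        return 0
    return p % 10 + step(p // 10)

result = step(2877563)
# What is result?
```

Sum of digits of 2877563: 3 + 6 + 5 + 7 + 7 + 8 + 2 = 38

Answer: 38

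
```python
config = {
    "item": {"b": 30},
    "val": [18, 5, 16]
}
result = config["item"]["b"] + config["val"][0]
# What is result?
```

Trace:
`config = { ...` → config = {'item': {'b': 30}, 'val': [18, 5, 16]}
`result = config["item"]["b"] + config["val"][0]` → result = 48
So result = 48

Answer: 48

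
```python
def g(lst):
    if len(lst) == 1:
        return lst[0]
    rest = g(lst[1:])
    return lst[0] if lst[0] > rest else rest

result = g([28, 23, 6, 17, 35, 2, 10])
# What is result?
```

Recursive max over [28, 23, 6, 17, 35, 2, 10] = 35

Answer: 35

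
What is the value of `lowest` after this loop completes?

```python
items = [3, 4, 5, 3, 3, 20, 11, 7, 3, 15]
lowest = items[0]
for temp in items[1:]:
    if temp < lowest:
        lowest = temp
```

Minimum of [3, 4, 5, 3, 3, 20, 11, 7, 3, 15]
`lowest` takes the values: 3

Answer: 3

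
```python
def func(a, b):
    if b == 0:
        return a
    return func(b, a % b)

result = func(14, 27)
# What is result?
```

func(14, 27) -> func(27, 14) -> func(14, 13) -> func(13, 1) -> func(1, 0) -> 1

Answer: 1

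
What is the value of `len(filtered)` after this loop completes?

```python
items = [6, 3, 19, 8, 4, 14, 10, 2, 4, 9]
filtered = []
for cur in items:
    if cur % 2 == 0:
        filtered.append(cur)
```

Count even numbers in [6, 3, 19, 8, 4, 14, 10, 2, 4, 9]
`filtered` takes the values: [] → [6] → [6, 8] → [6, 8, 4] → [6, 8, 4, 14] → [6, 8, 4, 14, 10] → [6, 8, 4, 14, 10, 2] → [6, 8, 4, 14, 10, 2, 4]
So `len(filtered)` = 7

Answer: 7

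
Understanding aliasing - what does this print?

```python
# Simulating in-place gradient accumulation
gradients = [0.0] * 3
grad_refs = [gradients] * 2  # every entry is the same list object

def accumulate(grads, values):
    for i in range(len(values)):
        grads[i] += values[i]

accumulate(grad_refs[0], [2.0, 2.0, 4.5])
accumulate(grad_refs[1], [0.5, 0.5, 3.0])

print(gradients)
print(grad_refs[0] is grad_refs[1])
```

Key concept: gradient accumulation aliasing.
Step by step:
`gradients = [0.0] * 3` → gradients = [0.0, 0.0, 0.0]
`grad_refs = [gradients] * 2` → grad_refs = [[0.0, 0.0, 0.0], [0.0, 0.0, 0.0]]
`accumulate(grad_refs[0], [2.0, 2.0, 4.5])` → gradients = [2.0, 2.0, 4.5]; grad_refs = [[2.0, 2.0, 4.5], [2.0, 2.0, 4.5]]
`accumulate(grad_refs[1], [0.5, 0.5, 3.0])` → gradients = [2.5, 2.5, 7.5]; grad_refs = [[2.5, 2.5, 7.5], [2.5, 2.5, 7.5]]
`print(gradients)` → prints [2.5, 2.5, 7.5]
`print(grad_refs[0] is grad_refs[1])` → prints True

Answer:
[2.5, 2.5, 7.5]
True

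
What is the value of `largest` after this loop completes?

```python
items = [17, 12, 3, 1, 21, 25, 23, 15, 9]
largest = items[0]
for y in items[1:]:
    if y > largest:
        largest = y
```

Maximum of [17, 12, 3, 1, 21, 25, 23, 15, 9]
`largest` takes the values: 17 → 21 → 25

Answer: 25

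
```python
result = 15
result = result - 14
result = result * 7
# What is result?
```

Trace:
`result = 15` → result = 15
`result = result - 14` → result = 1
`result = result * 7` → result = 7
So result = 7

Answer: 7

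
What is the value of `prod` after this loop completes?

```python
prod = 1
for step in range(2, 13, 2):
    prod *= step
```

Product of even numbers 2 to 12
`prod` takes the values: 1 → 2 → 8 → 48 → 384 → 3840 → 46080

Answer: 46080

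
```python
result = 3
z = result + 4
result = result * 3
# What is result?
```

Trace:
`result = 3` → result = 3
`z = result + 4` → z = 7
`result = result * 3` → result = 9
So result = 9

Answer: 9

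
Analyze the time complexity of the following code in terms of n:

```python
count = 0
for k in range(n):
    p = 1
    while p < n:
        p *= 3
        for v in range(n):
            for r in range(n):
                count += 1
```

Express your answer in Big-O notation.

Each loop level contributes: n × log n × n × n. Multiplying the contributions gives O(n^3 log n).

Answer: O(n^3 log n)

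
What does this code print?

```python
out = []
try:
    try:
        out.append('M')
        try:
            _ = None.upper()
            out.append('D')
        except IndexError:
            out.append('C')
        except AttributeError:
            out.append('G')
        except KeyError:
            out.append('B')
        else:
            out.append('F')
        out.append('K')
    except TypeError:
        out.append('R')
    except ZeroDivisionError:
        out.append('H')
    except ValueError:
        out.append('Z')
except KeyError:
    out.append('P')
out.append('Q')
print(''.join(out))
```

Execution trace: 'M' (try body) → 'G' (inner except AttributeError) → 'K' (try body, no exception) → 'Q' (after the try/except). Output: MGKQ

Answer: MGKQ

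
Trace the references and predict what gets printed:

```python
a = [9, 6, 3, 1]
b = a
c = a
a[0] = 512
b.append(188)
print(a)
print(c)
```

Key concept: multiple aliases.
Step by step:
`a = [9, 6, 3, 1]` → a = [9, 6, 3, 1]
`b = a` → b = [9, 6, 3, 1] (same object as a)
`c = a` → c = [9, 6, 3, 1] (same object as a, b)
`a[0] = 512` → a = [512, 6, 3, 1] (same object as b, c); b = [512, 6, 3, 1] (same object as a, c); c = [512, 6, 3, 1] (same object as a, b)
`b.append(188)` → a = [512, 6, 3, 1, 188] (same object as b, c); b = [512, 6, 3, 1, 188] (same object as a, c); c = [512, 6, 3, 1, 188] (same object as a, b)
`print(a)` → prints [512, 6, 3, 1, 188]
`print(c)` → prints [512, 6, 3, 1, 188]

Answer:
[512, 6, 3, 1, 188]
[512, 6, 3, 1, 188]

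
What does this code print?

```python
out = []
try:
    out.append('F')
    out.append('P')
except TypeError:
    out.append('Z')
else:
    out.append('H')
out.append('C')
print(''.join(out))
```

Execution trace: 'F' (try body) → 'P' (try body, no exception) → 'H' (else) → 'C' (after the try/except). Output: FPHC

Answer: FPHC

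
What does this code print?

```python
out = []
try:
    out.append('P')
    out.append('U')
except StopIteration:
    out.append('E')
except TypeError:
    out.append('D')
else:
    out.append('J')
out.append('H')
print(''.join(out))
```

Execution trace: 'P' (try body) → 'U' (try body, no exception) → 'J' (else) → 'H' (after the try/except). Output: PUJH

Answer: PUJH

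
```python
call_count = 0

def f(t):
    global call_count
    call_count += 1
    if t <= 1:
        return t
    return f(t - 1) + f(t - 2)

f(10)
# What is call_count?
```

Calls(t) = 1 + Calls(t-1) + Calls(t-2); Calls(0)=Calls(1)=1. For t=10 this gives 177.

Answer: 177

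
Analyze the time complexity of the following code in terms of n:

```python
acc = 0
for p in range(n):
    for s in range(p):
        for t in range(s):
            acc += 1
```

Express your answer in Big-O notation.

Each loop level contributes: n × n × n. Multiplying the contributions gives O(n^3).

Answer: O(n^3)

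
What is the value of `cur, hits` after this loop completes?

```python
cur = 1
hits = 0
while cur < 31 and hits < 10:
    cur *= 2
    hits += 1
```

Double until >= 31 or 10 iterations
`cur, hits` takes the values: (1, 0) → (2, 0) → (2, 1) → (4, 1) → (4, 2) → (8, 2) → (8, 3) → (16, 3) → (16, 4) → (32, 4) → (32, 5)

Answer: 32, 5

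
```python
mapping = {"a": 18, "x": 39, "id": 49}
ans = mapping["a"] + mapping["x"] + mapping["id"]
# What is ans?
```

Trace:
`mapping = {"a": 18, "x": 39, "id": 49}` → mapping = {'a': 18, 'x': 39, 'id': 49}
`ans = mapping["a"] + mapping["x"] + mapping["id"]` → ans = 106
So ans = 106

Answer: 106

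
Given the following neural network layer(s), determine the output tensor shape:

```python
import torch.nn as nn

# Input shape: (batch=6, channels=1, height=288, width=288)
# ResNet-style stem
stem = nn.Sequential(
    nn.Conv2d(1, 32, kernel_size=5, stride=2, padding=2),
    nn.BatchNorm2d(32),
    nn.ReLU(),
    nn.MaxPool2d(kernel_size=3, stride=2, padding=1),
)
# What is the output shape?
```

Input: (6, 1, 288, 288) -> after Conv2d 5x5 stride=2: (6, 32, 144, 144) -> Output: (6, 32, 72, 72)

Answer: (6, 32, 72, 72)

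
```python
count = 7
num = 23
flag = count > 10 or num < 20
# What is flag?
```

Trace:
`count = 7` → count = 7
`num = 23` → num = 23
`flag = count > 10 or num < 20` → flag = False
So flag = False

Answer: False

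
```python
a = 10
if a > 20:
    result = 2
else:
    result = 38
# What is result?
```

Trace:
`a = 10` → a = 10
`if a > 20: ...` → a > 20 is False, take else branch → result = 38
So result = 38

Answer: 38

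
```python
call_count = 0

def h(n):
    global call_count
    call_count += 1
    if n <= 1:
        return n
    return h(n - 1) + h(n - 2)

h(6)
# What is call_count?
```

Calls(n) = 1 + Calls(n-1) + Calls(n-2); Calls(0)=Calls(1)=1. For n=6 this gives 25.

Answer: 25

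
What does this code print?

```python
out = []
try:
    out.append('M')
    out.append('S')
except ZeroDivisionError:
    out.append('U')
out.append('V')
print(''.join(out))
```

Execution trace: 'M' (try body) → 'S' (try body, no exception) → 'V' (after the try/except). Output: MSV

Answer: MSV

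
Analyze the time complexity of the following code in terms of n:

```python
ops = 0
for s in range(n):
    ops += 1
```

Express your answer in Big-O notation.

Each loop level contributes: n. Multiplying the contributions gives O(n).

Answer: O(n)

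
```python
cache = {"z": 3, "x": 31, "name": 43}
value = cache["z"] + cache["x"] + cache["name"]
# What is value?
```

Trace:
`cache = {"z": 3, "x": 31, "name": 43}` → cache = {'z': 3, 'x': 31, 'name': 43}
`value = cache["z"] + cache["x"] + cache["name"]` → value = 77
So value = 77

Answer: 77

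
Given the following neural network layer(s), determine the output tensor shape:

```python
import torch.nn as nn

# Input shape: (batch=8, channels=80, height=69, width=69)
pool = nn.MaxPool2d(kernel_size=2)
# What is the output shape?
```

Input: (8, 80, 69, 69) -> Output: (8, 80, 34, 34)

Answer: (8, 80, 34, 34)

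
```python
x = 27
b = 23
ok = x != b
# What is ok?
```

Trace:
`x = 27` → x = 27
`b = 23` → b = 23
`ok = x != b` → ok = True
So ok = True

Answer: True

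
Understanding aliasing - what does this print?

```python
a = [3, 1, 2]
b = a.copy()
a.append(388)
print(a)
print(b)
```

Key concept: list.copy() creates independent copy.
Step by step:
`a = [3, 1, 2]` → a = [3, 1, 2]
`b = a.copy()` → b = [3, 1, 2]
`a.append(388)` → a = [3, 1, 2, 388]
`print(a)` → prints [3, 1, 2, 388]
`print(b)` → prints [3, 1, 2]

Answer:
[3, 1, 2, 388]
[3, 1, 2]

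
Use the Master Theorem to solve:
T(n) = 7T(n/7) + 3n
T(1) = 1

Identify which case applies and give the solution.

a=7, b=7, f(n)=3n. log_7(7) = 1. Since c=1 = 1, Case 2 applies: T(n) = Θ(n^log_b(a) · log n) = O(n log n).

Answer: O(n log n) - Case 2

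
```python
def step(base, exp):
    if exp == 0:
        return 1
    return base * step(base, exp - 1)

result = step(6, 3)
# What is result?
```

step(6, 3) = 6 * 6 * 6 = 216

Answer: 216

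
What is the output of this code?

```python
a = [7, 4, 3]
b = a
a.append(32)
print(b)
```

Key concept: basic list aliasing.
Step by step:
`a = [7, 4, 3]` → a = [7, 4, 3]
`b = a` → b = [7, 4, 3] (same object as a)
`a.append(32)` → a = [7, 4, 3, 32] (same object as b); b = [7, 4, 3, 32] (same object as a)
`print(b)` → prints [7, 4, 3, 32]

Answer: [7, 4, 3, 32]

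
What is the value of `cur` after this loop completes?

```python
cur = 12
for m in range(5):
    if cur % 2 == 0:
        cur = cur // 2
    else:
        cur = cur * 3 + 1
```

Collatz-style transformation from 12
`cur` takes the values: 12 → 6 → 3 → 10 → 5 → 16

Answer: 16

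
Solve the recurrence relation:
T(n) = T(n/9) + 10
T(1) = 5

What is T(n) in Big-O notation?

Each step divides n by 9 and adds 10. After log_9(n) steps we reach T(1)=5. So T(n) = 10·log_9(n) + 5 = O(log n).

Answer: O(log n)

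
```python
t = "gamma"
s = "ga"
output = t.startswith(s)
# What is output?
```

Trace:
`t = "gamma"` → t = 'gamma'
`s = "ga"` → s = 'ga'
`output = t.startswith(s)` → output = True
So output = True

Answer: True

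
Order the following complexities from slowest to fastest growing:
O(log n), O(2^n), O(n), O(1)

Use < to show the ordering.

Ordered by growth rate: O(1) < O(log n) < O(n) < O(2^n)

Answer: O(1) < O(log n) < O(n) < O(2^n)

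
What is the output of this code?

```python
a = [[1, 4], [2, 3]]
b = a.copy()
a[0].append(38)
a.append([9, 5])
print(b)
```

Key concept: shallow copy with nested lists.
Step by step:
`a = [[1, 4], [2, 3]]` → a = [[1, 4], [2, 3]]
`b = a.copy()` → b = [[1, 4], [2, 3]]
`a[0].append(38)` → a = [[1, 4, 38], [2, 3]]; b = [[1, 4, 38], [2, 3]]
`a.append([9, 5])` → a = [[1, 4, 38], [2, 3], [9, 5]]
`print(b)` → prints [[1, 4, 38], [2, 3]]

Answer: [[1, 4, 38], [2, 3]]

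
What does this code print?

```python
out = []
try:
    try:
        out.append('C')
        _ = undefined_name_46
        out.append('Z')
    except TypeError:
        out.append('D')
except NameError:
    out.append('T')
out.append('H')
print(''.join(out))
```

Execution trace: 'C' (try body) → 'T' (outer except NameError) → 'H' (after the try/except). Output: CTH

Answer: CTH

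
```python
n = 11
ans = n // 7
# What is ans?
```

Trace:
`n = 11` → n = 11
`ans = n // 7` → ans = 1
So ans = 1

Answer: 1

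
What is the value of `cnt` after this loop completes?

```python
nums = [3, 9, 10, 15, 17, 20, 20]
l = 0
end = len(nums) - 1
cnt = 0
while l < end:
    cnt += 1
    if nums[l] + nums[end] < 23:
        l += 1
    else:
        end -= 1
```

Steps to find pair summing to 23
`cnt` takes the values: 0 → 1 → 2 → 3 → 4 → 5 → 6

Answer: 6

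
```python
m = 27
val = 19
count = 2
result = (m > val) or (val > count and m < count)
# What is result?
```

Trace:
`m = 27` → m = 27
`val = 19` → val = 19
`count = 2` → count = 2
`result = (m > val) or (val > count and m < count)` → result = True
So result = True

Answer: True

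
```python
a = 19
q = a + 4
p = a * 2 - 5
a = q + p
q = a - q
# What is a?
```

Trace:
`a = 19` → a = 19
`q = a + 4` → q = 23
`p = a * 2 - 5` → p = 33
`a = q + p` → a = 56
`q = a - q` → q = 33
So a = 56

Answer: 56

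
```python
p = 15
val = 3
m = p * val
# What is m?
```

Trace:
`p = 15` → p = 15
`val = 3` → val = 3
`m = p * val` → m = 45
So m = 45

Answer: 45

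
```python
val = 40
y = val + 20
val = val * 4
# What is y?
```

Trace:
`val = 40` → val = 40
`y = val + 20` → y = 60
`val = val * 4` → val = 160
So y = 60

Answer: 60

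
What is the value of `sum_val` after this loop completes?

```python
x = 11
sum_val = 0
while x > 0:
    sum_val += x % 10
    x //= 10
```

Sum digits of 11
`sum_val` takes the values: 0 → 1 → 2

Answer: 2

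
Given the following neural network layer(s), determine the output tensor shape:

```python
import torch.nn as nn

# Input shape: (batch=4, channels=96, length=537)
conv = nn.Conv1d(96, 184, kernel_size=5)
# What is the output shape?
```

Input: (4, 96, 537) -> Output: (4, 184, 533)

Answer: (4, 184, 533)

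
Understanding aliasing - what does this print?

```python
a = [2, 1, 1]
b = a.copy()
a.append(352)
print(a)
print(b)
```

Key concept: list.copy() creates independent copy.
Step by step:
`a = [2, 1, 1]` → a = [2, 1, 1]
`b = a.copy()` → b = [2, 1, 1]
`a.append(352)` → a = [2, 1, 1, 352]
`print(a)` → prints [2, 1, 1, 352]
`print(b)` → prints [2, 1, 1]

Answer:
[2, 1, 1, 352]
[2, 1, 1]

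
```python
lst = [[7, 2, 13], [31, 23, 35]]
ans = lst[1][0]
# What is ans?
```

Trace:
`lst = [[7, 2, 13], [31, 23, 35]]` → lst = [[7, 2, 13], [31, 23, 35]]
`ans = lst[1][0]` → ans = 31
So ans = 31

Answer: 31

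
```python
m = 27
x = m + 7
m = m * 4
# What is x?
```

Trace:
`m = 27` → m = 27
`x = m + 7` → x = 34
`m = m * 4` → m = 108
So x = 34

Answer: 34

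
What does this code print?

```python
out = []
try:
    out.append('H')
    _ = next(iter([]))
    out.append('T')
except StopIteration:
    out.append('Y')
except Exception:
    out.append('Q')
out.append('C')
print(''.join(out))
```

Execution trace: 'H' (try body) → 'Y' (except StopIteration) → 'C' (after the try/except). Output: HYC

Answer: HYC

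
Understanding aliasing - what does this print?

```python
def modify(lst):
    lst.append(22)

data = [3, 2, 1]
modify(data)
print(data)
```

Key concept: function modifies passed list.
Step by step:
`data = [3, 2, 1]` → data = [3, 2, 1]
`modify(data)` → data = [3, 2, 1, 22]
`print(data)` → prints [3, 2, 1, 22]

Answer: [3, 2, 1, 22]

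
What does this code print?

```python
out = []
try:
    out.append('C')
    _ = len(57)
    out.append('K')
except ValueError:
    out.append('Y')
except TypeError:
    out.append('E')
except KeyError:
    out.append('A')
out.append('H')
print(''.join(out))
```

Execution trace: 'C' (try body) → 'E' (except TypeError) → 'H' (after the try/except). Output: CEH

Answer: CEH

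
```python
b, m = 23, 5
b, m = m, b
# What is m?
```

Trace:
`b, m = 23, 5` → b = 23; m = 5
`b, m = m, b` → b = 5; m = 23
So m = 23

Answer: 23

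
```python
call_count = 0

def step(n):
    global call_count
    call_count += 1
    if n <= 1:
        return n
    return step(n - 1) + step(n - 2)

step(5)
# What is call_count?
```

Calls(n) = 1 + Calls(n-1) + Calls(n-2); Calls(0)=Calls(1)=1. For n=5 this gives 15.

Answer: 15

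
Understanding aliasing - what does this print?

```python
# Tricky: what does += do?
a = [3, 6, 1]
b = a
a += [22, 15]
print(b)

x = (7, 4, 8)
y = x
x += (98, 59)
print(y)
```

Key concept: += behavior differs for mutable vs immutable.
Step by step:
`a = [3, 6, 1]` → a = [3, 6, 1]
`b = a` → b = [3, 6, 1] (same object as a)
`a += [22, 15]` → a = [3, 6, 1, 22, 15] (same object as b); b = [3, 6, 1, 22, 15] (same object as a)
`print(b)` → prints [3, 6, 1, 22, 15]
`x = (7, 4, 8)` → x = (7, 4, 8)
`y = x` → y = (7, 4, 8)
`x += (98, 59)` → x = (7, 4, 8, 98, 59)
`print(y)` → prints (7, 4, 8)

Answer:
[3, 6, 1, 22, 15]
(7, 4, 8)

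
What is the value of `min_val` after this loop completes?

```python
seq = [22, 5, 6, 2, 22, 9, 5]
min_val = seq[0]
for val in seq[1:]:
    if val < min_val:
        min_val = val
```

Minimum of [22, 5, 6, 2, 22, 9, 5]
`min_val` takes the values: 22 → 5 → 2

Answer: 2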